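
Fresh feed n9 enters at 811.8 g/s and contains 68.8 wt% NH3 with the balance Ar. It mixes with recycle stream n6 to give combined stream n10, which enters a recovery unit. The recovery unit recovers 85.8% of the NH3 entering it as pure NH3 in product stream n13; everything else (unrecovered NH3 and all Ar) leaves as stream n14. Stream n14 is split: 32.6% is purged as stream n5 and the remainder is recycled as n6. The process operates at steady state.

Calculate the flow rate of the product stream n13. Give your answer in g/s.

529.9 g/s

NH3 in n10: m_A = 811.8×0.688 + (1−0.326)·(1−0.858)·m_A, so m_A = 558.52/0.9043 = 617.63 g/s.
Product n13 = 0.858×617.63 = 529.93 g/s.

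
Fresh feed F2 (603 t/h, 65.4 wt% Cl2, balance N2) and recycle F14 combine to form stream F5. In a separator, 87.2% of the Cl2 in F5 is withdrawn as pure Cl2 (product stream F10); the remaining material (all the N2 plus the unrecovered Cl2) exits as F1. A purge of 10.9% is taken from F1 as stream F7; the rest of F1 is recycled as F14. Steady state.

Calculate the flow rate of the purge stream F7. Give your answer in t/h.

N2 enters only via F2 and leaves only via the purge: 603×0.346 = 0.109×(N2 in F1), and the separator passes all N2, so N2 in F5 = N2 in F1 = 1914.1 t/h.
Cl2 in F5: m_A = 603×0.654 + (1−0.109)·(1−0.872)·m_A, so m_A = 394.36/0.8860 = 445.13 t/h.
F1 = (1−0.872)×445.13 + 1914.1 = 1971.1 t/h.
Purge F7 = 0.109×1971.1 = 214.85 t/h.

214.8 t/h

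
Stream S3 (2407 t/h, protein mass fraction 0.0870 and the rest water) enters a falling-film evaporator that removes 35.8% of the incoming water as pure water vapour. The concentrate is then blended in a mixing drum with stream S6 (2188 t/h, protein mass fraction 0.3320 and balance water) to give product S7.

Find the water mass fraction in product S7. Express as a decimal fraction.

0.7543

Vapour removed = 0.358×0.913×2407 = 786.74 t/h; concentrate = 1620.3 t/h.
water reaching the mixer = 1410.9 (from concentrate) + 2188×0.668 = 2872.4 t/h.
Product flow = 1620.3 + 2188 = 3808.3 t/h; water fraction = 0.7543.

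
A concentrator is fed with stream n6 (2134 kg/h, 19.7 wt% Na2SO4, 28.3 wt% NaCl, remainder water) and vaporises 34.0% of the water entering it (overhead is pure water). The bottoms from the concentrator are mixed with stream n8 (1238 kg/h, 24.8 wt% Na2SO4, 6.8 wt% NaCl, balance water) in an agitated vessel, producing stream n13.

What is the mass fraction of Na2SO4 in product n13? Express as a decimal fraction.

Vapour removed = 0.340×0.520×2134 = 377.29 kg/h; concentrate = 1756.7 kg/h.
Na2SO4 reaching the mixer = 420.4 (from concentrate) + 1238×0.248 = 727.42 kg/h.
Product flow = 1756.7 + 1238 = 2994.7 kg/h; Na2SO4 fraction = 0.243.

0.243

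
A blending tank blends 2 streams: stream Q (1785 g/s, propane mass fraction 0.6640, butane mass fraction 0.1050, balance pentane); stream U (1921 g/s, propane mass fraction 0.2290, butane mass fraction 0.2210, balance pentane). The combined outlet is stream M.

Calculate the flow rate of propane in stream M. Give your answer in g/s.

1625 g/s

propane out = propane in = 1785×0.664 + 1921×0.229 = 1625.1 g/s.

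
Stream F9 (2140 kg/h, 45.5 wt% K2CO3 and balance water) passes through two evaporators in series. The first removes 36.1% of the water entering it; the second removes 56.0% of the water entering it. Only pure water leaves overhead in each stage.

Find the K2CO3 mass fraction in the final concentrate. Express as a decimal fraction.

water in feed = 2140×0.545 = 1166.3 kg/h.
After stage 1: water left = (1−0.361)×1166.3 = 745.27; stream total = 1719 kg/h.
After stage 2: water left = (1−0.560)×745.27 = 327.92; final concentrate = 1301.6 kg/h.
K2CO3 fraction = 973.7/1301.6 = 0.748.

0.748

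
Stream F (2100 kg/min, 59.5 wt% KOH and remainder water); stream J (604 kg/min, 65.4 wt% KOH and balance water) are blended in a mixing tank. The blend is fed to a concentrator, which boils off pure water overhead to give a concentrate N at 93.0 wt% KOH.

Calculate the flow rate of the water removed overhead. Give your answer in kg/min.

KOH entering = 2100×0.595 + 604×0.654 = 1644.5 kg/min.
All KOH reports to N, so N = 1644.5/0.930 = 1768.3 kg/min.
Total feed = 2704 kg/min; overhead = 2704 − 1768.3 = 935.7 kg/min.

935.7 kg/min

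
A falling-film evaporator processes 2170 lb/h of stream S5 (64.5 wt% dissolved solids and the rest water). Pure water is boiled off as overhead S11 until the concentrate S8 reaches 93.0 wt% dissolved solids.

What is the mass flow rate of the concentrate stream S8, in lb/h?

1505 lb/h

dissolved solids is conserved: 2170×0.645 = 1399.7 lb/h all reports to the concentrate.
Concentrate = 1399.7/(target fraction) = 1505 lb/h.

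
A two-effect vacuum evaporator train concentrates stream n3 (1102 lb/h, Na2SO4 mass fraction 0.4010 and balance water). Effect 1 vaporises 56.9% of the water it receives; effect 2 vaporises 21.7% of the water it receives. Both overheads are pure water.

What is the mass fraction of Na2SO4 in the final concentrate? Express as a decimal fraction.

water in feed = 1102×0.599 = 660.1 lb/h.
After stage 1: water left = (1−0.569)×660.1 = 284.5; stream total = 726.4 lb/h.
After stage 2: water left = (1−0.217)×284.5 = 222.77; final concentrate = 664.67 lb/h.
Na2SO4 fraction = 441.9/664.67 = 0.6648.

0.6648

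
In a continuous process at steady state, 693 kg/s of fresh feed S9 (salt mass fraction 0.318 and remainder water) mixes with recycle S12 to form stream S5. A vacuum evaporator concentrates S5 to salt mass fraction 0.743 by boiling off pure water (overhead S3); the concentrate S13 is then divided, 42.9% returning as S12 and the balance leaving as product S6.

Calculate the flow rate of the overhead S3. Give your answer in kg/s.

396.4 kg/s

Overall salt balance (none leaves overhead): salt in fresh feed = salt in product, i.e. 693×0.318 = (1−0.429)·S13·0.743.
S13 = 220.37/(0.743×0.571) = 519.44 kg/s.
Recycle S12 = 0.429×519.44 = 222.84 kg/s.
Combined feed S5 = 693 + 222.84 = 915.84 kg/s.
Overhead S3 = S5 − S13 = 915.84 − 519.44 = 396.4 kg/s.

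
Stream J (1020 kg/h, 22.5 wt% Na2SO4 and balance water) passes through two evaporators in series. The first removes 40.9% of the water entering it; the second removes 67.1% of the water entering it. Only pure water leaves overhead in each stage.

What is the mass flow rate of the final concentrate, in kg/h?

383.2 kg/h

water in feed = 1020×0.775 = 790.5 kg/h.
After stage 1: water left = (1−0.409)×790.5 = 467.19; stream total = 696.69 kg/h.
After stage 2: water left = (1−0.671)×467.19 = 153.7; final concentrate = 383.2 kg/h.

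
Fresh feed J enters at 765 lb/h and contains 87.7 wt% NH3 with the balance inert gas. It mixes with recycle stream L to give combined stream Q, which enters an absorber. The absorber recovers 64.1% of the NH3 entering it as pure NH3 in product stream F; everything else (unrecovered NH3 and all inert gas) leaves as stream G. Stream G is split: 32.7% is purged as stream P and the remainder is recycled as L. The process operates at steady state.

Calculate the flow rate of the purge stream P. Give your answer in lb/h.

197.9 lb/h

inert gas enters only via J and leaves only via the purge: 765×0.123 = 0.327×(inert gas in G), and the absorber passes all inert gas, so inert gas in Q = inert gas in G = 287.75 lb/h.
NH3 in Q: m_A = 765×0.877 + (1−0.327)·(1−0.641)·m_A, so m_A = 670.9/0.7584 = 884.64 lb/h.
G = (1−0.641)×884.64 + 287.75 = 605.34 lb/h.
Purge P = 0.327×605.34 = 197.95 lb/h.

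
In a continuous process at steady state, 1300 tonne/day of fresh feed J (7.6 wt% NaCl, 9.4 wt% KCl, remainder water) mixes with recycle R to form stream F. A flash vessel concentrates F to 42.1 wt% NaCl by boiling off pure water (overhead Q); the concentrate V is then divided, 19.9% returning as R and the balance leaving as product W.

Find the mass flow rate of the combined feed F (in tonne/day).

Overall NaCl balance (none leaves overhead): NaCl in fresh feed = NaCl in product, i.e. 1300×0.076 = (1−0.199)·V·0.421.
V = 98.8/(0.421×0.801) = 292.98 tonne/day.
Recycle R = 0.199×292.98 = 58.304 tonne/day.
Combined feed F = 1300 + 58.304 = 1358.3 tonne/day.

1358 tonne/day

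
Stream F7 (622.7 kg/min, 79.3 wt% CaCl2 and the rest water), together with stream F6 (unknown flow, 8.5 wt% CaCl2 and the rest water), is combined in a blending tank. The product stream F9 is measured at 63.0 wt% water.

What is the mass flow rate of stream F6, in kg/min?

924.2 kg/min

Let F6 be the unknown flow. Total out = 622.7 + F6.
water balance: 128.9 + 0.915·F6 = 0.630·(622.7 + F6)
(0.915 − 0.630)·F6 = 0.630×622.7 − 128.9 = 263.4
F6 = 263.4 / 0.285 = 924.22 kg/min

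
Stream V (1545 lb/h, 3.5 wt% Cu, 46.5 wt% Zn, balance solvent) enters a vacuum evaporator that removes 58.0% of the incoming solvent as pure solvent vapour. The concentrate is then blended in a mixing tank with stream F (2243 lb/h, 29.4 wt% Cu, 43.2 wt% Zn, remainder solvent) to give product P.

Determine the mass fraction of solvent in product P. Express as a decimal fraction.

Vapour removed = 0.580×0.500×1545 = 448.05 lb/h; concentrate = 1097 lb/h.
solvent reaching the mixer = 324.45 (from concentrate) + 2243×0.274 = 939.03 lb/h.
Product flow = 1097 + 2243 = 3339.9 lb/h; solvent fraction = 0.2812.

0.2812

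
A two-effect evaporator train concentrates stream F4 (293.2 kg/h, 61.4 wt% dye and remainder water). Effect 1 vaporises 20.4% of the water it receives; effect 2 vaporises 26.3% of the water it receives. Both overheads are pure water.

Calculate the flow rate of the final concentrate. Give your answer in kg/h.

246.4 kg/h

water in feed = 293.2×0.386 = 113.18 kg/h.
After stage 1: water left = (1−0.204)×113.18 = 90.087; stream total = 270.11 kg/h.
After stage 2: water left = (1−0.263)×90.087 = 66.394; final concentrate = 246.42 kg/h.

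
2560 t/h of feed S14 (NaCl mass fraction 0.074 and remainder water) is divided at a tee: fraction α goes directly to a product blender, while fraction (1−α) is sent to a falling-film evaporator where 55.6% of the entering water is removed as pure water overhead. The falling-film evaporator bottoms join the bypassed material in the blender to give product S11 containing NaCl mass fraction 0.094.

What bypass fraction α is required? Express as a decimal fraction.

0.587

All 2560×0.074 = 189.44 t/h of NaCl reaches S11, so S11 = 189.44/0.094 = 2015.3 t/h and vapour = 544.68 t/h.
The evaporator receives (1−α)·2560 of feed at 0.926 water and removes 0.556 of that water:
0.556×0.926×(1−α)×2560 = 544.68
(1−α) = 544.68/1318 = 0.4133;  α = 0.5867.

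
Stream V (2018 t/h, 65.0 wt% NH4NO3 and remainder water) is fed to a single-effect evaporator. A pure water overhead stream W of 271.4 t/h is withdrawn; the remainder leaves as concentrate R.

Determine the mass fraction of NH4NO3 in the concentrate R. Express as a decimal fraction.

0.751

NH4NO3 is not removed: 2018×0.650 = 1311.7 t/h of NH4NO3 enters R.
Concentrate = 2018 − 271.4 = 1746.6 t/h.
Mass fraction = 1311.7/1746.6 = 0.751.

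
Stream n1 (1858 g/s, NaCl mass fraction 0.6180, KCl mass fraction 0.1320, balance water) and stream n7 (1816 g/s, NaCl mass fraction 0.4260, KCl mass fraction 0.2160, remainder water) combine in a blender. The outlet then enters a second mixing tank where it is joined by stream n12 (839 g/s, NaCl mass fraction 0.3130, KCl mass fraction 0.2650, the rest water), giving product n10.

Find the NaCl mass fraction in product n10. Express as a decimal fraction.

Overall, product flow = 4513 g/s.
NaCl in = 1858×0.618 + 1816×0.426 + 839×0.313 = 2184.5 g/s.
NaCl fraction in n10 = 0.4840.

0.4840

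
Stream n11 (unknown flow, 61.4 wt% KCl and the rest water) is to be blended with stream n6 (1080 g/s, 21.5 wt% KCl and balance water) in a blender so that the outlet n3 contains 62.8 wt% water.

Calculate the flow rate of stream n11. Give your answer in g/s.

Let n11 be the unknown flow. Total out = 1080 + n11.
water balance: 847.8 + 0.386·n11 = 0.628·(1080 + n11)
(0.386 − 0.628)·n11 = 0.628×1080 − 847.8 = -169.56
n11 = -169.56 / -0.242 = 700.66 g/s

700.7 g/s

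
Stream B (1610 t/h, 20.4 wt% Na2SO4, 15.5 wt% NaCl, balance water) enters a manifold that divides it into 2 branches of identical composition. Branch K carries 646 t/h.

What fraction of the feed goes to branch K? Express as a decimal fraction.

0.401

Fraction to K = 646/1610 = 0.4012.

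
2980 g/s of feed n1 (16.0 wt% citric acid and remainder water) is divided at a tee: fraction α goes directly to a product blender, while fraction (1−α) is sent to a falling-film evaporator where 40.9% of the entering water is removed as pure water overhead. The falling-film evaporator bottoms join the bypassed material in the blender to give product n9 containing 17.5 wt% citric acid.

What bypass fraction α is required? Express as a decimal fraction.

0.751

All 2980×0.160 = 476.8 g/s of citric acid reaches n9, so n9 = 476.8/0.175 = 2724.6 g/s and vapour = 255.43 g/s.
The evaporator receives (1−α)·2980 of feed at 0.840 water and removes 0.409 of that water:
0.409×0.840×(1−α)×2980 = 255.43
(1−α) = 255.43/1023.8 = 0.2495;  α = 0.7505.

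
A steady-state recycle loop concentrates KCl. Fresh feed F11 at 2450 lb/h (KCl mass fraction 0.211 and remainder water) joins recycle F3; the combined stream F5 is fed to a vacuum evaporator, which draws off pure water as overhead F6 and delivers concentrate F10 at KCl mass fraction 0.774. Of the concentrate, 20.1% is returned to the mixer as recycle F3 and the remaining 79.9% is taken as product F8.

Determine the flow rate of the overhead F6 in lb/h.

1782 lb/h

Overall KCl balance (none leaves overhead): KCl in fresh feed = KCl in product, i.e. 2450×0.211 = (1−0.201)·F10·0.774.
F10 = 516.95/(0.774×0.799) = 835.91 lb/h.
Recycle F3 = 0.201×835.91 = 168.02 lb/h.
Combined feed F5 = 2450 + 168.02 = 2618 lb/h.
Overhead F6 = F5 − F10 = 2618 − 835.91 = 1782.1 lb/h.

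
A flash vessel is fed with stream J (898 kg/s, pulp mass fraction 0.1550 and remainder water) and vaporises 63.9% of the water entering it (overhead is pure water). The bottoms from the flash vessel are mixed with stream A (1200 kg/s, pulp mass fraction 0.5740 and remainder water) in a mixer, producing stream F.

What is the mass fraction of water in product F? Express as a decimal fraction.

Vapour removed = 0.639×0.845×898 = 484.88 kg/s; concentrate = 413.12 kg/s.
water reaching the mixer = 273.93 (from concentrate) + 1200×0.426 = 785.13 kg/s.
Product flow = 413.12 + 1200 = 1613.1 kg/s; water fraction = 0.4867.

0.4867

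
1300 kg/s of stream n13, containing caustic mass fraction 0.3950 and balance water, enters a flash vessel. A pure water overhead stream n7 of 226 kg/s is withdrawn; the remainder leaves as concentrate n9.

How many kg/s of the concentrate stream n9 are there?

1074 kg/s

Concentrate = 1300 − 226 = 1074 kg/s.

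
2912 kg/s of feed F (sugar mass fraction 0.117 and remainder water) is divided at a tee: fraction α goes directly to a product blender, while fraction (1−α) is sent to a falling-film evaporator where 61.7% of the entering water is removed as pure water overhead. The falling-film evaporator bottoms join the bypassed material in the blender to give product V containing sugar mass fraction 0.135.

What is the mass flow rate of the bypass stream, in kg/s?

2199 kg/s

All 2912×0.117 = 340.7 kg/s of sugar reaches V, so V = 340.7/0.135 = 2523.7 kg/s and vapour = 388.27 kg/s.
The evaporator receives (1−α)·2912 of feed at 0.883 water and removes 0.617 of that water:
0.617×0.883×(1−α)×2912 = 388.27
(1−α) = 388.27/1586.5 = 0.2447;  α = 0.7553.
Bypass flow = 0.7553×2912 = 2199.3 kg/s.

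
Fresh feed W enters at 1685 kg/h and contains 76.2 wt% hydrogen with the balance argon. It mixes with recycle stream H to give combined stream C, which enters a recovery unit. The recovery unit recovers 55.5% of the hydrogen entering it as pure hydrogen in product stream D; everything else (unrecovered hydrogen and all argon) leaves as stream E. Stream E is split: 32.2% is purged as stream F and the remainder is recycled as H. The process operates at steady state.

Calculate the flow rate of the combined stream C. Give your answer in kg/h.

argon enters only via W and leaves only via the purge: 1685×0.238 = 0.322×(argon in E), and the recovery unit passes all argon, so argon in C = argon in E = 1245.4 kg/h.
hydrogen in C: m_A = 1685×0.762 + (1−0.322)·(1−0.555)·m_A, so m_A = 1284/0.6983 = 1838.7 kg/h.
C = 1838.7 + 1245.4 = 3084.2 kg/h.

3084 kg/h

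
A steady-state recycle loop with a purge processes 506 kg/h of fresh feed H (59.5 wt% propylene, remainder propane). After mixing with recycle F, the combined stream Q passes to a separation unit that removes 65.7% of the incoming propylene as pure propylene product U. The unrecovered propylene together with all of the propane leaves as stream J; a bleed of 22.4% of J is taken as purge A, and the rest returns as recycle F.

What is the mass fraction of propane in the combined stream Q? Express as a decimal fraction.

0.690

propane enters only via H and leaves only via the purge: 506×0.405 = 0.224×(propane in J), and the separation unit passes all propane, so propane in Q = propane in J = 914.87 kg/h.
propylene in Q: m_A = 506×0.595 + (1−0.224)·(1−0.657)·m_A, so m_A = 301.07/0.7338 = 410.27 kg/h.
Q = 410.27 + 914.87 = 1325.1 kg/h.
propane fraction in Q = 914.87/1325.1 = 0.690.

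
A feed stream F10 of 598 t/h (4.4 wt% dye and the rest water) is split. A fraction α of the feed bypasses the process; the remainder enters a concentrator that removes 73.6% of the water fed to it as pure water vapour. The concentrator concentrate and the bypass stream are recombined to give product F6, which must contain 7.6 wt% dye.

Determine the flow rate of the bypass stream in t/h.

240.1 t/h

All 598×0.044 = 26.312 t/h of dye reaches F6, so F6 = 26.312/0.076 = 346.21 t/h and vapour = 251.79 t/h.
The evaporator receives (1−α)·598 of feed at 0.956 water and removes 0.736 of that water:
0.736×0.956×(1−α)×598 = 251.79
(1−α) = 251.79/420.76 = 0.5984;  α = 0.4016.
Bypass flow = 0.4016×598 = 240.15 t/h.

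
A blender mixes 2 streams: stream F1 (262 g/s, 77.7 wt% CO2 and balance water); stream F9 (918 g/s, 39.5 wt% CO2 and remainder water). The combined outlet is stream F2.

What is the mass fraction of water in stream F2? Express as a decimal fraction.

Total flow out = 262 + 918 = 1180 g/s.
water in = 262×0.223 + 918×0.605 = 613.82 g/s.
water mass fraction in F2 = 613.82/1180 = 0.5202.

0.5202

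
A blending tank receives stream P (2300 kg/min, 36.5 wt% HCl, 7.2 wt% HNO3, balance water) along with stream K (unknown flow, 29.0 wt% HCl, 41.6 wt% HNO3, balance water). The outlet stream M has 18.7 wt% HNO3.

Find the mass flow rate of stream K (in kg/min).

1155 kg/min

Let K be the unknown flow. Total out = 2300 + K.
HNO3 balance: 165.6 + 0.416·K = 0.187·(2300 + K)
(0.416 − 0.187)·K = 0.187×2300 − 165.6 = 264.5
K = 264.5 / 0.229 = 1155 kg/min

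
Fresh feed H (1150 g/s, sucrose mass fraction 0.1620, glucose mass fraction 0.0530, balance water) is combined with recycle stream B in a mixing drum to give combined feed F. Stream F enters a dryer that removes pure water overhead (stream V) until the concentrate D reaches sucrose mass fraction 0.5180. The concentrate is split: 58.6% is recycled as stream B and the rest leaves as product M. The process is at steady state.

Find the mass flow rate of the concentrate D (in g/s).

Overall sucrose balance (none leaves overhead): sucrose in fresh feed = sucrose in product, i.e. 1150×0.162 = (1−0.586)·D·0.518.
D = 186.3/(0.518×0.414) = 868.73 g/s.

868.7 g/s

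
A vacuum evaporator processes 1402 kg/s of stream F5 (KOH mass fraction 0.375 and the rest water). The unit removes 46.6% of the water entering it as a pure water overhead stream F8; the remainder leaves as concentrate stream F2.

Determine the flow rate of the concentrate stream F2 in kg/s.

993.7 kg/s

water entering = 1402×0.625 = 876.25 kg/s; overhead removed = 0.466×876.25 = 408.33 kg/s.
Concentrate = 1402 − 408.33 = 993.67 kg/s.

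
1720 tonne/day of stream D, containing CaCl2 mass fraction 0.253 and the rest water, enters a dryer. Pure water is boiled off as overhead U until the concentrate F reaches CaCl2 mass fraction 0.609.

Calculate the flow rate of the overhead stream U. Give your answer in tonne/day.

1005 tonne/day

CaCl2 is conserved: 1720×0.253 = 435.16 tonne/day all reports to the concentrate.
Concentrate = 435.16/(target fraction) = 714.55 tonne/day.
Overhead = 1720 − 714.55 = 1005.5 tonne/day.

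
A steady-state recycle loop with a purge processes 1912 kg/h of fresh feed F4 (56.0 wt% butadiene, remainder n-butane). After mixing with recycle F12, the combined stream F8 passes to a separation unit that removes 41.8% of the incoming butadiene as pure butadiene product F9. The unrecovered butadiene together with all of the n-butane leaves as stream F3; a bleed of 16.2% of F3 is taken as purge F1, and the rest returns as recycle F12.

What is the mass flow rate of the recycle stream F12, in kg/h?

5371 kg/h

n-butane enters only via F4 and leaves only via the purge: 1912×0.440 = 0.162×(n-butane in F3), and the separation unit passes all n-butane, so n-butane in F8 = n-butane in F3 = 5193.1 kg/h.
butadiene in F8: m_A = 1912×0.560 + (1−0.162)·(1−0.418)·m_A, so m_A = 1070.7/0.5123 = 2090.1 kg/h.
F3 = (1−0.418)×2090.1 + 5193.1 = 6409.5 kg/h.
Recycle F12 = (1−0.162)×6409.5 = 5371.2 kg/h.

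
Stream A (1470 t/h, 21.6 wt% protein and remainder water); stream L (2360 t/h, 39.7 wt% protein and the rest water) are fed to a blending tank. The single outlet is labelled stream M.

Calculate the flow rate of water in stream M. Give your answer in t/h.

2576 t/h

water out = water in = 1470×0.784 + 2360×0.603 = 2575.6 t/h.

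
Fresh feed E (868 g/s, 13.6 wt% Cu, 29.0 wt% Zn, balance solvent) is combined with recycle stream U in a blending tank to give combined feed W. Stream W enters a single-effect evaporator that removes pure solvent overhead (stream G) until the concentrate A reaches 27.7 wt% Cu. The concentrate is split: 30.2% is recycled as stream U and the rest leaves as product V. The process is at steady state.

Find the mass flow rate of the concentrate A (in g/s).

Overall Cu balance (none leaves overhead): Cu in fresh feed = Cu in product, i.e. 868×0.136 = (1−0.302)·A·0.277.
A = 118.05/(0.277×0.698) = 610.55 g/s.

610.6 g/s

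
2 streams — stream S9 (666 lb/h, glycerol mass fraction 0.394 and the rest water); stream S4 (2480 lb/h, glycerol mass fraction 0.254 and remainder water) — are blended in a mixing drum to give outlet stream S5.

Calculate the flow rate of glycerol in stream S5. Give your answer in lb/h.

892.3 lb/h

glycerol out = glycerol in = 666×0.394 + 2480×0.254 = 892.32 lb/h.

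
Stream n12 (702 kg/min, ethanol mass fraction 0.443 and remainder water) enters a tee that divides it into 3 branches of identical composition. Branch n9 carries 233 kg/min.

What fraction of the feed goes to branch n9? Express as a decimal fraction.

0.332

Fraction to n9 = 233/702 = 0.3319.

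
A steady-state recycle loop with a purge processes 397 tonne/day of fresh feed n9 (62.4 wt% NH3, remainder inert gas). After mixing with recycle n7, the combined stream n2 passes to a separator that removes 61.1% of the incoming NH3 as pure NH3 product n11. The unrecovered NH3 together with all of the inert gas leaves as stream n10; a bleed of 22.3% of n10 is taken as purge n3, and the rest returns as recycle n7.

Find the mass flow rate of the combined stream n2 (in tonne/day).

1024 tonne/day

inert gas enters only via n9 and leaves only via the purge: 397×0.376 = 0.223×(inert gas in n10), and the separator passes all inert gas, so inert gas in n2 = inert gas in n10 = 669.38 tonne/day.
NH3 in n2: m_A = 397×0.624 + (1−0.223)·(1−0.611)·m_A, so m_A = 247.73/0.6977 = 355.04 tonne/day.
n2 = 355.04 + 669.38 = 1024.4 tonne/day.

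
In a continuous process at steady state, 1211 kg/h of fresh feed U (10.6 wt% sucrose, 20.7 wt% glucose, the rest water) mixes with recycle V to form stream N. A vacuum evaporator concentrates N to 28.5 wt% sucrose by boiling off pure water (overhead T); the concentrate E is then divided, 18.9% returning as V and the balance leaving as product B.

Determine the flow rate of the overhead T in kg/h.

760.6 kg/h

Overall sucrose balance (none leaves overhead): sucrose in fresh feed = sucrose in product, i.e. 1211×0.106 = (1−0.189)·E·0.285.
E = 128.37/(0.285×0.811) = 555.37 kg/h.
Recycle V = 0.189×555.37 = 104.97 kg/h.
Combined feed N = 1211 + 104.97 = 1316 kg/h.
Overhead T = N − E = 1316 − 555.37 = 760.59 kg/h.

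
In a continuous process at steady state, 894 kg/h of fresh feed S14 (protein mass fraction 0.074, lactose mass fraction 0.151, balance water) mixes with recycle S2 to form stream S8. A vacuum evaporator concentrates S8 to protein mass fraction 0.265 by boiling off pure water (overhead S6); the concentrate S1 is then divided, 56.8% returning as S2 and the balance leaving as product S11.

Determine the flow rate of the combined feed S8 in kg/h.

1222 kg/h

Overall protein balance (none leaves overhead): protein in fresh feed = protein in product, i.e. 894×0.074 = (1−0.568)·S1·0.265.
S1 = 66.156/(0.265×0.432) = 577.88 kg/h.
Recycle S2 = 0.568×577.88 = 328.24 kg/h.
Combined feed S8 = 894 + 328.24 = 1222.2 kg/h.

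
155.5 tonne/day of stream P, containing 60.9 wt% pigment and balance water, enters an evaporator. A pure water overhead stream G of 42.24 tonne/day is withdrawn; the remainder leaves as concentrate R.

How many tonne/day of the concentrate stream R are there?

113.3 tonne/day

Concentrate = 155.5 − 42.24 = 113.26 tonne/day.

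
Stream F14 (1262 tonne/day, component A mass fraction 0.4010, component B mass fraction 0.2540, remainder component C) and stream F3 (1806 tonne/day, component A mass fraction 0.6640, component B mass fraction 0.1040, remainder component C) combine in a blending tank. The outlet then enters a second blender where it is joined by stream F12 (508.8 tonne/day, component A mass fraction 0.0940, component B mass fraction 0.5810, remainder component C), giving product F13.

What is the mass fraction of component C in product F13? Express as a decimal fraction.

Overall, product flow = 3576.8 tonne/day.
component C in = 1262×0.345 + 1806×0.232 + 508.8×0.325 = 1019.7 tonne/day.
component C fraction in F13 = 0.2851.

0.2851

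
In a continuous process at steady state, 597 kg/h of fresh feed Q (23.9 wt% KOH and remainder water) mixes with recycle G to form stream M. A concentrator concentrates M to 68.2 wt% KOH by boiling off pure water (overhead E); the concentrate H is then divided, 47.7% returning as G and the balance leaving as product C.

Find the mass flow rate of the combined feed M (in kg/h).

Overall KOH balance (none leaves overhead): KOH in fresh feed = KOH in product, i.e. 597×0.239 = (1−0.477)·H·0.682.
H = 142.68/(0.682×0.523) = 400.02 kg/h.
Recycle G = 0.477×400.02 = 190.81 kg/h.
Combined feed M = 597 + 190.81 = 787.81 kg/h.

787.8 kg/h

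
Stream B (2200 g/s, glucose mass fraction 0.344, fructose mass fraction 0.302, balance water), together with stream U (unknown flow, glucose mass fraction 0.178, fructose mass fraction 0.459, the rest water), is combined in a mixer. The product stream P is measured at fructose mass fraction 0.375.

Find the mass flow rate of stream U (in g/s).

Let U be the unknown flow. Total out = 2200 + U.
fructose balance: 664.4 + 0.459·U = 0.375·(2200 + U)
(0.459 − 0.375)·U = 0.375×2200 − 664.4 = 160.6
U = 160.6 / 0.084 = 1911.9 g/s

1912 g/s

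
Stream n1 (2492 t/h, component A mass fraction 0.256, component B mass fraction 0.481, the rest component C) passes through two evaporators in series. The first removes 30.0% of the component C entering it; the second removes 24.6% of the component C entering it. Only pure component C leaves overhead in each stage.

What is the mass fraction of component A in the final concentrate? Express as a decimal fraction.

0.292

component C in feed = 2492×0.263 = 655.4 t/h.
After stage 1: component C left = (1−0.300)×655.4 = 458.78; stream total = 2295.4 t/h.
After stage 2: component C left = (1−0.246)×458.78 = 345.92; final concentrate = 2182.5 t/h.
component A fraction = 637.95/2182.5 = 0.292.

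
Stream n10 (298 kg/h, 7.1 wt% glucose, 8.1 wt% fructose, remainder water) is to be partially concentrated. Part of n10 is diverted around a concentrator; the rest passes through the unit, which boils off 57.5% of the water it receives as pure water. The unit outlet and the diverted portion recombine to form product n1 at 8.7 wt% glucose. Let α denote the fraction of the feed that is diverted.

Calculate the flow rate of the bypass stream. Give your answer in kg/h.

All 298×0.071 = 21.158 kg/h of glucose reaches n1, so n1 = 21.158/0.087 = 243.2 kg/h and vapour = 54.805 kg/h.
The evaporator receives (1−α)·298 of feed at 0.848 water and removes 0.575 of that water:
0.575×0.848×(1−α)×298 = 54.805
(1−α) = 54.805/145.3 = 0.3772;  α = 0.6228.
Bypass flow = 0.6228×298 = 185.6 kg/h.

185.6 kg/h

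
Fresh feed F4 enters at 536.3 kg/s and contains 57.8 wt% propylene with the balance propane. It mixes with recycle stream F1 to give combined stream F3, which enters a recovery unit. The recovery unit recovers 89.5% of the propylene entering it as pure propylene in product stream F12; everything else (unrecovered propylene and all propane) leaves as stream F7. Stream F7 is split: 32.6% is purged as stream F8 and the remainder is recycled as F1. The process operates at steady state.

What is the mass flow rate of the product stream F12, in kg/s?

propylene in F3: m_A = 536.3×0.578 + (1−0.326)·(1−0.895)·m_A, so m_A = 309.98/0.9292 = 333.59 kg/s.
Product F12 = 0.895×333.59 = 298.56 kg/s.

298.6 kg/s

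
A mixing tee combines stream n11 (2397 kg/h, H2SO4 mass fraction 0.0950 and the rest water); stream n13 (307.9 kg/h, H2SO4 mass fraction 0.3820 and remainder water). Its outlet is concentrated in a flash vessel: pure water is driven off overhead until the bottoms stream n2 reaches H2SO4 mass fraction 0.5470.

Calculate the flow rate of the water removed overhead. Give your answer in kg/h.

2074 kg/h

H2SO4 entering = 2397×0.095 + 307.9×0.382 = 345.33 kg/h.
All H2SO4 reports to n2, so n2 = 345.33/0.547 = 631.32 kg/h.
Total feed = 2704.9 kg/h; overhead = 2704.9 − 631.32 = 2073.6 kg/h.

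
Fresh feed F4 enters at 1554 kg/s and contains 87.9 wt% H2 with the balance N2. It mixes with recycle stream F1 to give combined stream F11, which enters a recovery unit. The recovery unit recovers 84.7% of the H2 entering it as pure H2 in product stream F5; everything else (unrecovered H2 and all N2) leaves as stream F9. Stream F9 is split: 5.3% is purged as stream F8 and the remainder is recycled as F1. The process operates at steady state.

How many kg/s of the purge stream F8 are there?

201 kg/s

N2 enters only via F4 and leaves only via the purge: 1554×0.121 = 0.053×(N2 in F9), and the recovery unit passes all N2, so N2 in F11 = N2 in F9 = 3547.8 kg/s.
H2 in F11: m_A = 1554×0.879 + (1−0.053)·(1−0.847)·m_A, so m_A = 1366/0.8551 = 1597.4 kg/s.
F9 = (1−0.847)×1597.4 + 3547.8 = 3792.2 kg/s.
Purge F8 = 0.053×3792.2 = 200.99 kg/s.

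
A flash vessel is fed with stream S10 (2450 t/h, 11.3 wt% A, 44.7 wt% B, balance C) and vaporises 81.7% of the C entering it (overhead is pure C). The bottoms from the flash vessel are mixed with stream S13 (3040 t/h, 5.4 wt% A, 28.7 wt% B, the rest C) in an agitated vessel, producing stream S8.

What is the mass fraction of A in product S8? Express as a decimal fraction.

0.096

Vapour removed = 0.817×0.440×2450 = 880.73 t/h; concentrate = 1569.3 t/h.
A reaching the mixer = 276.85 (from concentrate) + 3040×0.054 = 441.01 t/h.
Product flow = 1569.3 + 3040 = 4609.3 t/h; A fraction = 0.096.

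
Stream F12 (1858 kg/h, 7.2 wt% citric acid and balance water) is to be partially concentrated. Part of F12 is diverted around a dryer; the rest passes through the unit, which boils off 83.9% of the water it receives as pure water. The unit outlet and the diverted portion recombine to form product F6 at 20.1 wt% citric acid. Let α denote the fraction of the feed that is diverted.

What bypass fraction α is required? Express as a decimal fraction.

0.176

All 1858×0.072 = 133.78 kg/h of citric acid reaches F6, so F6 = 133.78/0.201 = 665.55 kg/h and vapour = 1192.4 kg/h.
The evaporator receives (1−α)·1858 of feed at 0.928 water and removes 0.839 of that water:
0.839×0.928×(1−α)×1858 = 1192.4
(1−α) = 1192.4/1446.6 = 0.8243;  α = 0.1757.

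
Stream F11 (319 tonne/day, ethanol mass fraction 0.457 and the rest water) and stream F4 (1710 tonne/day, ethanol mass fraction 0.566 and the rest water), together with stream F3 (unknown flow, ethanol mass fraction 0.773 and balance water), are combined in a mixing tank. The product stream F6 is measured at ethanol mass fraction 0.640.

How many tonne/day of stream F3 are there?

1390 tonne/day

Let F3 be the unknown flow. Total out = 2029 + F3.
ethanol balance: 1113.6 + 0.773·F3 = 0.640·(2029 + F3)
(0.773 − 0.640)·F3 = 0.640×2029 − 1113.6 = 184.92
F3 = 184.92 / 0.133 = 1390.4 tonne/day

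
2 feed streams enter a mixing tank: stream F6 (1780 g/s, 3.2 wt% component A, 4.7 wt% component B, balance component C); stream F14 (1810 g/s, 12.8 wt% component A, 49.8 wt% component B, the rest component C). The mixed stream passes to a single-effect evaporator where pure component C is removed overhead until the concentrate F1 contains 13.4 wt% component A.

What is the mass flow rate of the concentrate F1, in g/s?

2154 g/s

component A entering = 1780×0.032 + 1810×0.128 = 288.64 g/s.
All component A reports to F1, so F1 = 288.64/0.134 = 2154 g/s.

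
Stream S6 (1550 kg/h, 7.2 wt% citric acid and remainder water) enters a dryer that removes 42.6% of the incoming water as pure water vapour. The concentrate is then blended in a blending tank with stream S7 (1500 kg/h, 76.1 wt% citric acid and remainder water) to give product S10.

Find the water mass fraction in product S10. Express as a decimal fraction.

0.486

Vapour removed = 0.426×0.928×1550 = 612.76 kg/h; concentrate = 937.24 kg/h.
water reaching the mixer = 825.64 (from concentrate) + 1500×0.239 = 1184.1 kg/h.
Product flow = 937.24 + 1500 = 2437.2 kg/h; water fraction = 0.486.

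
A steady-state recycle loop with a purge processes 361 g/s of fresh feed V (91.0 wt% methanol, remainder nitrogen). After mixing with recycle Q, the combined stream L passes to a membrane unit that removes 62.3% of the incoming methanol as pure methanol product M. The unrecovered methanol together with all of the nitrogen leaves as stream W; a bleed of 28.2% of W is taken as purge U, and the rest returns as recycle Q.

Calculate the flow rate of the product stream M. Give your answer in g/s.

280.6 g/s

methanol in L: m_A = 361×0.910 + (1−0.282)·(1−0.623)·m_A, so m_A = 328.51/0.7293 = 450.44 g/s.
Product M = 0.623×450.44 = 280.62 g/s.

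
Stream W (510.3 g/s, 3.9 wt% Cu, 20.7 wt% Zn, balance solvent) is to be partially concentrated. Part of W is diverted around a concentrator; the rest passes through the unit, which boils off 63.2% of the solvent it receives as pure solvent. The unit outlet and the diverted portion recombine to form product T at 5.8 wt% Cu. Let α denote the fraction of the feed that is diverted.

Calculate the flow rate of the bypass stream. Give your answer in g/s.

159.5 g/s

All 510.3×0.039 = 19.902 g/s of Cu reaches T, so T = 19.902/0.058 = 343.13 g/s and vapour = 167.17 g/s.
The evaporator receives (1−α)·510.3 of feed at 0.754 solvent and removes 0.632 of that solvent:
0.632×0.754×(1−α)×510.3 = 167.17
(1−α) = 167.17/243.17 = 0.6874;  α = 0.3126.
Bypass flow = 0.3126×510.3 = 159.5 g/s.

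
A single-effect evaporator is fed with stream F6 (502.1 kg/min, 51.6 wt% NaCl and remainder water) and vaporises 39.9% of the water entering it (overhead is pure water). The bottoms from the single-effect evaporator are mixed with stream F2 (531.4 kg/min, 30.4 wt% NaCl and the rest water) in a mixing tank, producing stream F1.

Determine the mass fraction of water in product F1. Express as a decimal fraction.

0.551

Vapour removed = 0.399×0.484×502.1 = 96.964 kg/min; concentrate = 405.14 kg/min.
water reaching the mixer = 146.05 (from concentrate) + 531.4×0.696 = 515.91 kg/min.
Product flow = 405.14 + 531.4 = 936.54 kg/min; water fraction = 0.551.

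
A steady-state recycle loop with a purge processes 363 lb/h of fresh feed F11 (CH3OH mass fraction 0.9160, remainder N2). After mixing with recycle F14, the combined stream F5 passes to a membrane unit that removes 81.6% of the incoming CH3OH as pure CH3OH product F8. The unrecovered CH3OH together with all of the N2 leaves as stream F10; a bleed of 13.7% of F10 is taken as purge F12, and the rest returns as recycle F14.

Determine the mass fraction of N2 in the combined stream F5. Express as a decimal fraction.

N2 enters only via F11 and leaves only via the purge: 363×0.084 = 0.137×(N2 in F10), and the membrane unit passes all N2, so N2 in F5 = N2 in F10 = 222.57 lb/h.
CH3OH in F5: m_A = 363×0.916 + (1−0.137)·(1−0.816)·m_A, so m_A = 332.51/0.8412 = 395.27 lb/h.
F5 = 395.27 + 222.57 = 617.84 lb/h.
N2 fraction in F5 = 222.57/617.84 = 0.3602.

0.3602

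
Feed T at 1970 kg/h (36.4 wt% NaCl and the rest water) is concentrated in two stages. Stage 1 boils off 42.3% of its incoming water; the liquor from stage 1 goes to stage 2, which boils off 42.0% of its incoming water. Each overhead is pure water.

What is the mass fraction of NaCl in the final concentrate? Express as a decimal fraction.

water in feed = 1970×0.636 = 1252.9 kg/h.
After stage 1: water left = (1−0.423)×1252.9 = 722.93; stream total = 1440 kg/h.
After stage 2: water left = (1−0.420)×722.93 = 419.3; final concentrate = 1136.4 kg/h.
NaCl fraction = 717.08/1136.4 = 0.631.

0.631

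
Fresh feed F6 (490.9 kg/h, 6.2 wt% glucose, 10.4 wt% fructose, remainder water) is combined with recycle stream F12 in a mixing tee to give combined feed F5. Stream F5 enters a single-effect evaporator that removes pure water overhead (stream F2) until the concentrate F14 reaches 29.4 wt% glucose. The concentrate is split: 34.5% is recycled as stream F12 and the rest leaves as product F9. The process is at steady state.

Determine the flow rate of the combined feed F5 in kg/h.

Overall glucose balance (none leaves overhead): glucose in fresh feed = glucose in product, i.e. 490.9×0.062 = (1−0.345)·F14·0.294.
F14 = 30.436/(0.294×0.655) = 158.05 kg/h.
Recycle F12 = 0.345×158.05 = 54.527 kg/h.
Combined feed F5 = 490.9 + 54.527 = 545.43 kg/h.

545.4 kg/h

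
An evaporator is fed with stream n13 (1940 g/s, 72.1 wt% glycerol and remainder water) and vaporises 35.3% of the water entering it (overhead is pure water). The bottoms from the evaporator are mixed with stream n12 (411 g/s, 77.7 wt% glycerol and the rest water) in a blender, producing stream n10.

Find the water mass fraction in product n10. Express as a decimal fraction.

Vapour removed = 0.353×0.279×1940 = 191.06 g/s; concentrate = 1748.9 g/s.
water reaching the mixer = 350.2 (from concentrate) + 411×0.223 = 441.85 g/s.
Product flow = 1748.9 + 411 = 2159.9 g/s; water fraction = 0.2046.

0.2046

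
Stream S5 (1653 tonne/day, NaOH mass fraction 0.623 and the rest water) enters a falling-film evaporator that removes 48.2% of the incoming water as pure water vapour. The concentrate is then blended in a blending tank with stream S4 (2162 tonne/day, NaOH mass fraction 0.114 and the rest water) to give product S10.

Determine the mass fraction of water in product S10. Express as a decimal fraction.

Vapour removed = 0.482×0.377×1653 = 300.37 tonne/day; concentrate = 1352.6 tonne/day.
water reaching the mixer = 322.81 (from concentrate) + 2162×0.886 = 2238.3 tonne/day.
Product flow = 1352.6 + 2162 = 3514.6 tonne/day; water fraction = 0.637.

0.637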